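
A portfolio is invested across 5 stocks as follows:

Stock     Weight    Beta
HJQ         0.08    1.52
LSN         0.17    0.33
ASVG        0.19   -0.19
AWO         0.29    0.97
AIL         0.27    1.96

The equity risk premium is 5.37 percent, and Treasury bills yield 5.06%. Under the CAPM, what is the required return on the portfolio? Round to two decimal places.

10.17%

β_P = Σ w_i β_i = 0.08×1.52 + 0.17×0.33 + 0.19×-0.19 + 0.29×0.97 + 0.27×1.96 = 0.9521
E(R_P) = R_f + β_P × MRP = 5.06% + 0.9521 × 5.37% = 10.17%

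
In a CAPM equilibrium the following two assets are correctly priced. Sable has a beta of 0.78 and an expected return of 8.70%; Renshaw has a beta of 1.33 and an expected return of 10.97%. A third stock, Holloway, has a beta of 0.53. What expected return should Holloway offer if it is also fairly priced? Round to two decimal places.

7.67%

MRP (SML slope) = (10.97% − 8.70%) / (1.33 − 0.78) = 2.27% / 0.55 = 4.1273%
R_f (intercept) = 8.70% − 0.78 × 4.1273% = 5.4807%
E(R_Holloway) = R_f + β × MRP = 5.4807% + 0.53 × 4.1273% = 7.67%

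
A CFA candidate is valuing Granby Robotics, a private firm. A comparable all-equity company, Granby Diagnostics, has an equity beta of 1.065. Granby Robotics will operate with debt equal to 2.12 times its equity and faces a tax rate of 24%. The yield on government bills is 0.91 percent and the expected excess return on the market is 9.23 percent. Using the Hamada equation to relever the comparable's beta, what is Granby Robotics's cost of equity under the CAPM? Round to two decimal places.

β_L = β_U × [1 + (1 − t)(D/E)] = 1.065 × [1 + (1 − 0.24) × 2.12]
    = 1.065 × [1 + 0.76 × 2.12] = 1.065 × 2.6112 = 2.7809
E(R) = R_f + β_L × MRP = 0.91% + 2.7809 × 9.23% = 26.58%

26.58%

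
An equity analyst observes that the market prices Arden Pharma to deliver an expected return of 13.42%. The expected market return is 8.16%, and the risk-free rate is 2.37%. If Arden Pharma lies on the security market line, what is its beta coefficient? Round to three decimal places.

MRP = 8.16% − 2.37% = 5.79%
β = (E(R) − R_f) / MRP = (13.42% − 2.37%) / 5.79% = 11.05% / 5.79% = 1.908

1.908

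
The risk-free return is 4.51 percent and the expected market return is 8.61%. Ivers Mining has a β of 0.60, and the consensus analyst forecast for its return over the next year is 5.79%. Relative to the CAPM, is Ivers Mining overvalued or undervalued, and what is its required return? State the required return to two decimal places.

Overvalued; required return 6.97%

MRP = 8.61% − 4.51% = 4.10%
Required return = R_f + β·MRP = 4.51% + 0.60 × 4.10% = 6.97%
Forecast 5.79% < required 6.97% → the stock plots below the SML → overvalued.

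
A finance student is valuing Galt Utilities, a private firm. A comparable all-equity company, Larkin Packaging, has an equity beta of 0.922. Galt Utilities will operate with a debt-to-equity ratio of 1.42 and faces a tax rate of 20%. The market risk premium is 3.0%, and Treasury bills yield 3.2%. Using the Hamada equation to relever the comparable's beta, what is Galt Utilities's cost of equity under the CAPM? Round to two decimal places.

9.11%

β_L = β_U × [1 + (1 − t)(D/E)] = 0.922 × [1 + (1 − 0.20) × 1.42]
    = 0.922 × [1 + 0.80 × 1.42] = 0.922 × 2.1360 = 1.9694
E(R) = R_f + β_L × MRP = 3.2% + 1.9694 × 3.0% = 9.11%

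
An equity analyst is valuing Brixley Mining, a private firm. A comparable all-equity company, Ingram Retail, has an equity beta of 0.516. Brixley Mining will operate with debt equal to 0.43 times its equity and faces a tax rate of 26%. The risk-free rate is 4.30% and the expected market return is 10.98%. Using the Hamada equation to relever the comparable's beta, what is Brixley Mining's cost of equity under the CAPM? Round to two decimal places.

β_L = β_U × [1 + (1 − t)(D/E)] = 0.516 × [1 + (1 − 0.26) × 0.43]
    = 0.516 × [1 + 0.74 × 0.43] = 0.516 × 1.3182 = 0.6802
MRP = 10.98% − 4.30% = 6.68%
E(R) = R_f + β_L × MRP = 4.30% + 0.6802 × 6.68% = 8.84%

8.84%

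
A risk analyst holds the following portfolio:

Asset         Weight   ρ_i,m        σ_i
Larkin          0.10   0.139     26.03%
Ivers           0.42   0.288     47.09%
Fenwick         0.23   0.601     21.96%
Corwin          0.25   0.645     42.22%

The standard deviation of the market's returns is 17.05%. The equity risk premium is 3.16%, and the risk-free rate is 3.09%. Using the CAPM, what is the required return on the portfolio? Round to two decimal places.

6.04%

β_Larkin = 0.139 × 26.03% / 17.05% = 0.2122
β_Ivers = 0.288 × 47.09% / 17.05% = 0.7954
β_Fenwick = 0.601 × 21.96% / 17.05% = 0.7741
β_Corwin = 0.645 × 42.22% / 17.05% = 1.5972
β_P = Σ w_i β_i = 0.10×0.2122 + 0.42×0.7954 + 0.23×0.7741 + 0.25×1.5972 = 0.9326
E(R_P) = R_f + β_P × MRP = 3.09% + 0.9326 × 3.16% = 6.04%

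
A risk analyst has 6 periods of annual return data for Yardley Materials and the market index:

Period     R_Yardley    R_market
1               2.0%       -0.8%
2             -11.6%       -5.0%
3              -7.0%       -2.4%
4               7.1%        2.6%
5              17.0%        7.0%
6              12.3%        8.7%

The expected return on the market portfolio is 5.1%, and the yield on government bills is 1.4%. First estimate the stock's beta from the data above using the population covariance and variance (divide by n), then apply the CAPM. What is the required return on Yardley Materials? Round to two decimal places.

Mean R_i = (2.0 − 11.6 − 7.0 + 7.1 + 17.0 + 12.3) / 6 = 3.3000%
Mean R_m = (-0.8 − 5.0 − 2.4 + 2.6 + 7.0 + 8.7) / 6 = 1.6833%
Σ(R_i − R̄_i)(R_m − R̄_m) = 284.3400  ⇒  Cov = 284.3400 / 6 = 47.3900
Σ(R_m − R̄_m)² = 145.8483  ⇒  Var(R_m) = 145.8483 / 6 = 24.3081
β = Cov / Var(R_m) = 47.3900 / 24.3081 = 1.9496
MRP = 5.1% − 1.4% = 3.70%
E(R) = R_f + β × MRP = 1.4% + 1.9496 × 3.7% = 8.61%

8.61%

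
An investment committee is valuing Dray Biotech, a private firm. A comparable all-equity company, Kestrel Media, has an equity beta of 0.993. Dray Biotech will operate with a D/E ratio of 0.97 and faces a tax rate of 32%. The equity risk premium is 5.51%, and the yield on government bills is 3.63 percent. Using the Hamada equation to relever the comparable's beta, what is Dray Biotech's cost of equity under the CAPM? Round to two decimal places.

β_L = β_U × [1 + (1 − t)(D/E)] = 0.993 × [1 + (1 − 0.32) × 0.97]
    = 0.993 × [1 + 0.68 × 0.97] = 0.993 × 1.6596 = 1.6480
E(R) = R_f + β_L × MRP = 3.63% + 1.6480 × 5.51% = 12.71%

12.71%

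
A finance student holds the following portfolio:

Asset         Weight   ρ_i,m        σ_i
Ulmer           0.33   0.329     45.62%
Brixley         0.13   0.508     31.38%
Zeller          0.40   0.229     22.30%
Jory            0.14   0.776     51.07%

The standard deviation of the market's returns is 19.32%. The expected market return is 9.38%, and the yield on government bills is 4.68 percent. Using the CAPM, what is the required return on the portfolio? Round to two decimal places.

8.24%

β_Ulmer = 0.329 × 45.62% / 19.32% = 0.7769
β_Brixley = 0.508 × 31.38% / 19.32% = 0.8251
β_Zeller = 0.229 × 22.30% / 19.32% = 0.2643
β_Jory = 0.776 × 51.07% / 19.32% = 2.0513
β_P = Σ w_i β_i = 0.33×0.7769 + 0.13×0.8251 + 0.40×0.2643 + 0.14×2.0513 = 0.7565
MRP = 9.38% − 4.68% = 4.70%
E(R_P) = R_f + β_P × MRP = 4.68% + 0.7565 × 4.70% = 8.24%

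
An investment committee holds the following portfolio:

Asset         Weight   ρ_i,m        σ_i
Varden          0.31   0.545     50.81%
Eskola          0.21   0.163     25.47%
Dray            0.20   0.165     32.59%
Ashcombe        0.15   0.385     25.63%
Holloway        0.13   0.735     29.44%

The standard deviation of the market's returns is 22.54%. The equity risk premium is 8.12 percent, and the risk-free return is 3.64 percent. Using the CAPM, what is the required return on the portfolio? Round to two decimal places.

8.98%

β_Varden = 0.545 × 50.81% / 22.54% = 1.2285
β_Eskola = 0.163 × 25.47% / 22.54% = 0.1842
β_Dray = 0.165 × 32.59% / 22.54% = 0.2386
β_Ashcombe = 0.385 × 25.63% / 22.54% = 0.4378
β_Holloway = 0.735 × 29.44% / 22.54% = 0.9600
β_P = Σ w_i β_i = 0.31×1.2285 + 0.21×0.1842 + 0.20×0.2386 + 0.15×0.4378 + 0.13×0.9600 = 0.6577
E(R_P) = R_f + β_P × MRP = 3.64% + 0.6577 × 8.12% = 8.98%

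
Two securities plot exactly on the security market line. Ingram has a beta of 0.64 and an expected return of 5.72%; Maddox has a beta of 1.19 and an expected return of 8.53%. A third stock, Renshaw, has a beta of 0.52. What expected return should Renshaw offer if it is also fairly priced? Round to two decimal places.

MRP (SML slope) = (8.53% − 5.72%) / (1.19 − 0.64) = 2.81% / 0.55 = 5.1091%
R_f (intercept) = 5.72% − 0.64 × 5.1091% = 2.4502%
E(R_Renshaw) = R_f + β × MRP = 2.4502% + 0.52 × 5.1091% = 5.11%

5.11%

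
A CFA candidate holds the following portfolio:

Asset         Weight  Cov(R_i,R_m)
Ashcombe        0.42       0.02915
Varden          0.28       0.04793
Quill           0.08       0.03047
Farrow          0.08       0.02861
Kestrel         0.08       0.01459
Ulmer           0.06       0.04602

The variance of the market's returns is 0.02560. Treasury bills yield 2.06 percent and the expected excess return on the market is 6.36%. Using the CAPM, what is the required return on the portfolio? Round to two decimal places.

10.59%

β_Ashcombe = 0.02915 / 0.02560 = 1.1387
β_Varden = 0.04793 / 0.02560 = 1.8723
β_Quill = 0.03047 / 0.02560 = 1.1902
β_Farrow = 0.02861 / 0.02560 = 1.1176
β_Kestrel = 0.01459 / 0.02560 = 0.5699
β_Ulmer = 0.04602 / 0.02560 = 1.7977
β_P = Σ w_i β_i = 0.42×1.1387 + 0.28×1.8723 + 0.08×1.1902 + 0.08×1.1176 + 0.08×0.5699 + 0.06×1.7977 = 1.3406
E(R_P) = R_f + β_P × MRP = 2.06% + 1.3406 × 6.36% = 10.59%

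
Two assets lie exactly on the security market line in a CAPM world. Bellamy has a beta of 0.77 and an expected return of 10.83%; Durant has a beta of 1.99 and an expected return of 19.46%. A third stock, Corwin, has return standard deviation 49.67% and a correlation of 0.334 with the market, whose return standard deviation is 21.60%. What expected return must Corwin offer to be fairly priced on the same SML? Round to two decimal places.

10.82%

MRP = (19.46% − 10.83%) / (1.99 − 0.77) = 7.0738%
R_f = 10.83% − 0.77 × 7.0738% = 5.3832%
β_Corwin = ρ·σ_i/σ_m = 0.334 × 49.67 / 21.60 = 0.7680
E(R_Corwin) = R_f + β × MRP = 5.3832% + 0.7680 × 7.0738% = 10.82%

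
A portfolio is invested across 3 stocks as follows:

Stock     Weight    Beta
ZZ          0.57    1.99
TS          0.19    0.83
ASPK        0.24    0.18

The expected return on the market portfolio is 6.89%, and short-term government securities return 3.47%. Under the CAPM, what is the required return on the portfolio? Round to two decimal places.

8.04%

β_P = Σ w_i β_i = 0.57×1.99 + 0.19×0.83 + 0.24×0.18 = 1.3352
MRP = 6.89% − 3.47% = 3.42%
E(R_P) = R_f + β_P × MRP = 3.47% + 1.3352 × 3.42% = 8.04%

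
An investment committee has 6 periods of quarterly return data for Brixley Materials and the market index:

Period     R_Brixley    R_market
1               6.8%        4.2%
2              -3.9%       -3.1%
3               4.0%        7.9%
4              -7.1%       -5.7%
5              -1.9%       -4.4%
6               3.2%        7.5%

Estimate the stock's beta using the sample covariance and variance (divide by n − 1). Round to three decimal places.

0.754

Mean R_i = (6.8 − 3.9 + 4.0 − 7.1 − 1.9 + 3.2) / 6 = 0.1833%
Mean R_m = (4.2 − 3.1 + 7.9 − 5.7 − 4.4 + 7.5) / 6 = 1.0667%
Σ(R_i − R̄_i)(R_m − R̄_m) = 143.9067  ⇒  Cov = 143.9067 / 5 = 28.7813
Σ(R_m − R̄_m)² = 190.9333  ⇒  Var(R_m) = 190.9333 / 5 = 38.1867
β = Cov / Var(R_m) = 28.7813 / 38.1867 = 0.7537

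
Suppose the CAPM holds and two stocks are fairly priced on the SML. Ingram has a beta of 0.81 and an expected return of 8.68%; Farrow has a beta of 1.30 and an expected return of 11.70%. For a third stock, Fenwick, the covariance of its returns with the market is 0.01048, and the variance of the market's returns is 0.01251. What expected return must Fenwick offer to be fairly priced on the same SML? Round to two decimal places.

8.85%

MRP = (11.70% − 8.68%) / (1.30 − 0.81) = 6.1633%
R_f = 8.68% − 0.81 × 6.1633% = 3.6877%
β_Fenwick = Cov / Var(R_m) = 0.01048 / 0.01251 = 0.8377
E(R_Fenwick) = R_f + β × MRP = 3.6877% + 0.8377 × 6.1633% = 8.85%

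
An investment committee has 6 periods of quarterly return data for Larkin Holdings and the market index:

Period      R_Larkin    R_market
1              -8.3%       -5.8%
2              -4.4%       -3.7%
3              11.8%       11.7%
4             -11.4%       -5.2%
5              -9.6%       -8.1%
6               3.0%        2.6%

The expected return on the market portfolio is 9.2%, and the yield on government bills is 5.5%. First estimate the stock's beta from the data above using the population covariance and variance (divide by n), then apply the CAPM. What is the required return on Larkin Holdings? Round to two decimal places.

9.87%

Mean R_i = (-8.3 − 4.4 + 11.8 − 11.4 − 9.6 + 3.0) / 6 = -3.1500%
Mean R_m = (-5.8 − 3.7 + 11.7 − 5.2 − 8.1 + 2.6) / 6 = -1.4167%
Σ(R_i − R̄_i)(R_m − R̄_m) = 320.5450  ⇒  Cov = 320.5450 / 6 = 53.4242
Σ(R_m − R̄_m)² = 271.5883  ⇒  Var(R_m) = 271.5883 / 6 = 45.2647
β = Cov / Var(R_m) = 53.4242 / 45.2647 = 1.1803
MRP = 9.2% − 5.5% = 3.70%
E(R) = R_f + β × MRP = 5.5% + 1.1803 × 3.7% = 9.87%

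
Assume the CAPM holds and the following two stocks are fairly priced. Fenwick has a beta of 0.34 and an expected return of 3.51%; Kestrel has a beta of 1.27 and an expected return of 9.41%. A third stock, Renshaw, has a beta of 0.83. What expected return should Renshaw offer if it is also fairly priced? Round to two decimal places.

MRP (SML slope) = (9.41% − 3.51%) / (1.27 − 0.34) = 5.90% / 0.93 = 6.3441%
R_f (intercept) = 3.51% − 0.34 × 6.3441% = 1.3530%
E(R_Renshaw) = R_f + β × MRP = 1.3530% + 0.83 × 6.3441% = 6.62%

6.62%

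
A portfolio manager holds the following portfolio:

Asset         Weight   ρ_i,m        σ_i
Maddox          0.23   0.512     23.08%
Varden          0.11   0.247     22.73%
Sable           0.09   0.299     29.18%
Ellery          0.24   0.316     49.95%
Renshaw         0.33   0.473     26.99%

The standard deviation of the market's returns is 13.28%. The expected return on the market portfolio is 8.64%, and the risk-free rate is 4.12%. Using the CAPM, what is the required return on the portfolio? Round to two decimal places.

β_Maddox = 0.512 × 23.08% / 13.28% = 0.8898
β_Varden = 0.247 × 22.73% / 13.28% = 0.4228
β_Sable = 0.299 × 29.18% / 13.28% = 0.6570
β_Ellery = 0.316 × 49.95% / 13.28% = 1.1886
β_Renshaw = 0.473 × 26.99% / 13.28% = 0.9613
β_P = Σ w_i β_i = 0.23×0.8898 + 0.11×0.4228 + 0.09×0.6570 + 0.24×1.1886 + 0.33×0.9613 = 0.9128
MRP = 8.64% − 4.12% = 4.52%
E(R_P) = R_f + β_P × MRP = 4.12% + 0.9128 × 4.52% = 8.25%

8.25%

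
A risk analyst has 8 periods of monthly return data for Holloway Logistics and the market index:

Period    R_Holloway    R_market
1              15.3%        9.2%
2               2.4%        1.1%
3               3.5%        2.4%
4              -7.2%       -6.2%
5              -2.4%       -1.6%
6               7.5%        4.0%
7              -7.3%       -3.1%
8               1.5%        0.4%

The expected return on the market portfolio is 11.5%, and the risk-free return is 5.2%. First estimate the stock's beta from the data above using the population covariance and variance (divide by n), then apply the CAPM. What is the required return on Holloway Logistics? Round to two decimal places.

15.18%

Mean R_i = (15.3 + 2.4 + 3.5 − 7.2 − 2.4 + 7.5 − 7.3 + 1.5) / 8 = 1.6625%
Mean R_m = (9.2 + 1.1 + 2.4 − 6.2 − 1.6 + 4.0 − 3.1 + 0.4) / 8 = 0.7750%
Σ(R_i − R̄_i)(R_m − R̄_m) = 243.2025  ⇒  Cov = 243.2025 / 8 = 30.4003
Σ(R_m − R̄_m)² = 153.5750  ⇒  Var(R_m) = 153.5750 / 8 = 19.1969
β = Cov / Var(R_m) = 30.4003 / 19.1969 = 1.5836
MRP = 11.5% − 5.2% = 6.30%
E(R) = R_f + β × MRP = 5.2% + 1.5836 × 6.3% = 15.18%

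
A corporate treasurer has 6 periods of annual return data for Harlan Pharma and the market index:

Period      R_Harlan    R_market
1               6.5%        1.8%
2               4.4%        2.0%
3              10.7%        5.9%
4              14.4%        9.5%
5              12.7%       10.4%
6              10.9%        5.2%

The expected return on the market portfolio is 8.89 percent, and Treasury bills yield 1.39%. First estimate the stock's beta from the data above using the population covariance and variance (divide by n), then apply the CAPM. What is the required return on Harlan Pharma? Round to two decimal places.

8.64%

Mean R_i = (6.5 + 4.4 + 10.7 + 14.4 + 12.7 + 10.9) / 6 = 9.9333%
Mean R_m = (1.8 + 2.0 + 5.9 + 9.5 + 10.4 + 5.2) / 6 = 5.8000%
Σ(R_i − R̄_i)(R_m − R̄_m) = 63.5100  ⇒  Cov = 63.5100 / 6 = 10.5850
Σ(R_m − R̄_m)² = 65.6600  ⇒  Var(R_m) = 65.6600 / 6 = 10.9433
β = Cov / Var(R_m) = 10.5850 / 10.9433 = 0.9673
MRP = 8.89% − 1.39% = 7.50%
E(R) = R_f + β × MRP = 1.39% + 0.9673 × 7.50% = 8.64%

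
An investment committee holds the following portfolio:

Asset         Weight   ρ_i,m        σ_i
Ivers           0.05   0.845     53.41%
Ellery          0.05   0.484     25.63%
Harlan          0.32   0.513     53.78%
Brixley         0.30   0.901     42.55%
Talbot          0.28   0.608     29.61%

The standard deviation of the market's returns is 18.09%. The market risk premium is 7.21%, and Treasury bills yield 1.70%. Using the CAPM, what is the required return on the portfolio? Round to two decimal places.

12.96%

β_Ivers = 0.845 × 53.41% / 18.09% = 2.4948
β_Ellery = 0.484 × 25.63% / 18.09% = 0.6857
β_Harlan = 0.513 × 53.78% / 18.09% = 1.5251
β_Brixley = 0.901 × 42.55% / 18.09% = 2.1193
β_Talbot = 0.608 × 29.61% / 18.09% = 0.9952
β_P = Σ w_i β_i = 0.05×2.4948 + 0.05×0.6857 + 0.32×1.5251 + 0.30×2.1193 + 0.28×0.9952 = 1.5615
E(R_P) = R_f + β_P × MRP = 1.70% + 1.5615 × 7.21% = 12.96%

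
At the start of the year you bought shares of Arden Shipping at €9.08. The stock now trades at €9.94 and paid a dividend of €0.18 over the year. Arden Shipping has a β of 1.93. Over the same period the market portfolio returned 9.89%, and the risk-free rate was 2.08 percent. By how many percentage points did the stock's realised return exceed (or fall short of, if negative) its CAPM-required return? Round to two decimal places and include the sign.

Realised HPR = (P1 + D1 − P0) / P0 = (9.94 + 0.18 − 9.08) / 9.08 = 1.04 / 9.08 = 11.4537%
MRP = 9.89% − 2.08% = 7.81%
CAPM required = R_f + β·MRP = 2.08% + 1.93 × 7.81% = 17.1533%
α = realised − required = 11.4537% − 17.1533% = -5.70%

-5.70%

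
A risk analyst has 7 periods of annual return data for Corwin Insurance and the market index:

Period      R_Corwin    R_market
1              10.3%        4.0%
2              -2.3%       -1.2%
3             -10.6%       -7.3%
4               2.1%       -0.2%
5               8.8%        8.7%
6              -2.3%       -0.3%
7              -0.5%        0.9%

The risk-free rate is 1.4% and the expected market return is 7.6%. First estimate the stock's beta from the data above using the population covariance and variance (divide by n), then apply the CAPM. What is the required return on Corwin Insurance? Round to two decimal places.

Mean R_i = (10.3 − 2.3 − 10.6 + 2.1 + 8.8 − 2.3 − 0.5) / 7 = 0.7857%
Mean R_m = (4.0 − 1.2 − 7.3 − 0.2 + 8.7 − 0.3 + 0.9) / 7 = 0.6571%
Σ(R_i − R̄_i)(R_m − R̄_m) = 194.1057  ⇒  Cov = 194.1057 / 7 = 27.7294
Σ(R_m − R̄_m)² = 144.3371  ⇒  Var(R_m) = 144.3371 / 7 = 20.6196
β = Cov / Var(R_m) = 27.7294 / 20.6196 = 1.3448
MRP = 7.6% − 1.4% = 6.20%
E(R) = R_f + β × MRP = 1.4% + 1.3448 × 6.2% = 9.74%

9.74%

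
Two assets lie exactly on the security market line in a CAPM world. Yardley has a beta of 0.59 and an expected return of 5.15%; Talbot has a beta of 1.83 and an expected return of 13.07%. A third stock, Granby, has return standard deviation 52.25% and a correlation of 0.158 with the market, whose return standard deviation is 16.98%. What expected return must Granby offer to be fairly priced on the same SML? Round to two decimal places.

4.49%

MRP = (13.07% − 5.15%) / (1.83 − 0.59) = 6.3871%
R_f = 5.15% − 0.59 × 6.3871% = 1.3816%
β_Granby = ρ·σ_i/σ_m = 0.158 × 52.25 / 16.98 = 0.4862
E(R_Granby) = R_f + β × MRP = 1.3816% + 0.4862 × 6.3871% = 4.49%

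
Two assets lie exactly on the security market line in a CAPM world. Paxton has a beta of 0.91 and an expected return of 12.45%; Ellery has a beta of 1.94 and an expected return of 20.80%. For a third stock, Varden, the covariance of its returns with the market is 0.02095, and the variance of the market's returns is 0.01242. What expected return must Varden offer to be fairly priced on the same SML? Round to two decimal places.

MRP = (20.80% − 12.45%) / (1.94 − 0.91) = 8.1068%
R_f = 12.45% − 0.91 × 8.1068% = 5.0728%
β_Varden = Cov / Var(R_m) = 0.02095 / 0.01242 = 1.6868
E(R_Varden) = R_f + β × MRP = 5.0728% + 1.6868 × 8.1068% = 18.75%

18.75%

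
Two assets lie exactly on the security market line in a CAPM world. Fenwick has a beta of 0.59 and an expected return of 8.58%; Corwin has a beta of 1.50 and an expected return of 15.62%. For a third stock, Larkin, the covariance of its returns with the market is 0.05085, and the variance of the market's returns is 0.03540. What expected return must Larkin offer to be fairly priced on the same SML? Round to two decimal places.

15.13%

MRP = (15.62% − 8.58%) / (1.50 − 0.59) = 7.7363%
R_f = 8.58% − 0.59 × 7.7363% = 4.0156%
β_Larkin = Cov / Var(R_m) = 0.05085 / 0.03540 = 1.4364
E(R_Larkin) = R_f + β × MRP = 4.0156% + 1.4364 × 7.7363% = 15.13%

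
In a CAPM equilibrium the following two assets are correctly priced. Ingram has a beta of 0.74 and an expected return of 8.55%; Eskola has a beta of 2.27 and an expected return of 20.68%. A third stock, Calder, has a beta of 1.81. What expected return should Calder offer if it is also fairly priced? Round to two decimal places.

MRP (SML slope) = (20.68% − 8.55%) / (2.27 − 0.74) = 12.13% / 1.53 = 7.9281%
R_f (intercept) = 8.55% − 0.74 × 7.9281% = 2.6832%
E(R_Calder) = R_f + β × MRP = 2.6832% + 1.81 × 7.9281% = 17.03%

17.03%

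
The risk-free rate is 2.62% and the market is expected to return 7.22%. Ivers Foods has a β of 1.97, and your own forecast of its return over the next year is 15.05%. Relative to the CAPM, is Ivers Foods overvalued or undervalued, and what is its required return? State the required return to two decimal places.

Undervalued; required return 11.68%

MRP = 7.22% − 2.62% = 4.60%
Required return = R_f + β·MRP = 2.62% + 1.97 × 4.60% = 11.68%
Forecast 15.05% > required 11.68% → the stock plots above the SML → undervalued.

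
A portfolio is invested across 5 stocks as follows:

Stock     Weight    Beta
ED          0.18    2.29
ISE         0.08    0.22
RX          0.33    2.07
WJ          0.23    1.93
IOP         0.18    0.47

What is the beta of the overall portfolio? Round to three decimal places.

β_P = Σ w_i β_i = 0.18×2.29 + 0.08×0.22 + 0.33×2.07 + 0.23×1.93 + 0.18×0.47 = 1.6414

1.641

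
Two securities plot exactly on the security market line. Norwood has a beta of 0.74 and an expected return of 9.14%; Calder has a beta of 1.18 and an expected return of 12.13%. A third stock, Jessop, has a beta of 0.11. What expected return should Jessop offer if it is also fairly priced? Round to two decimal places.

4.86%

MRP (SML slope) = (12.13% − 9.14%) / (1.18 − 0.74) = 2.99% / 0.44 = 6.7955%
R_f (intercept) = 9.14% − 0.74 × 6.7955% = 4.1113%
E(R_Jessop) = R_f + β × MRP = 4.1113% + 0.11 × 6.7955% = 4.86%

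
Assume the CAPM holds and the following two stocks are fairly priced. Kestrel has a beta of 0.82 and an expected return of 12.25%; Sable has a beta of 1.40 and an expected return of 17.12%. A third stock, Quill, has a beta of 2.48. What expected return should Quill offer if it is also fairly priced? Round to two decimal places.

MRP (SML slope) = (17.12% − 12.25%) / (1.40 − 0.82) = 4.87% / 0.58 = 8.3966%
R_f (intercept) = 12.25% − 0.82 × 8.3966% = 5.3648%
E(R_Quill) = R_f + β × MRP = 5.3648% + 2.48 × 8.3966% = 26.19%

26.19%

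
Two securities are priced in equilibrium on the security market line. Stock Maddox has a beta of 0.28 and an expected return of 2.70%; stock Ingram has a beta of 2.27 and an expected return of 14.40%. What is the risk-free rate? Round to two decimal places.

1.05%

Both satisfy E(R) = R_f + β·MRP, so the slope of the SML is
MRP = (14.40% − 2.70%) / (2.27 − 0.28) = 11.70% / 1.99 = 5.8794%
R_f = E(R_Maddox) − β_Maddox·MRP = 2.70% − 0.28 × 5.8794% = 1.0538%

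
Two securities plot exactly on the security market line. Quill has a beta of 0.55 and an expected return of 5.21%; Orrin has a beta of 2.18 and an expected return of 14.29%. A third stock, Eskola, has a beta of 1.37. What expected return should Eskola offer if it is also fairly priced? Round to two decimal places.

MRP (SML slope) = (14.29% − 5.21%) / (2.18 − 0.55) = 9.08% / 1.63 = 5.5706%
R_f (intercept) = 5.21% − 0.55 × 5.5706% = 2.1462%
E(R_Eskola) = R_f + β × MRP = 2.1462% + 1.37 × 5.5706% = 9.78%

9.78%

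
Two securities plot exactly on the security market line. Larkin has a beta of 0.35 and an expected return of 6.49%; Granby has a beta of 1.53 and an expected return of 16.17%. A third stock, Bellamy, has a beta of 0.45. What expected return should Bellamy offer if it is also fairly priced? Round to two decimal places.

MRP (SML slope) = (16.17% − 6.49%) / (1.53 − 0.35) = 9.68% / 1.18 = 8.2034%
R_f (intercept) = 6.49% − 0.35 × 8.2034% = 3.6188%
E(R_Bellamy) = R_f + β × MRP = 3.6188% + 0.45 × 8.2034% = 7.31%

7.31%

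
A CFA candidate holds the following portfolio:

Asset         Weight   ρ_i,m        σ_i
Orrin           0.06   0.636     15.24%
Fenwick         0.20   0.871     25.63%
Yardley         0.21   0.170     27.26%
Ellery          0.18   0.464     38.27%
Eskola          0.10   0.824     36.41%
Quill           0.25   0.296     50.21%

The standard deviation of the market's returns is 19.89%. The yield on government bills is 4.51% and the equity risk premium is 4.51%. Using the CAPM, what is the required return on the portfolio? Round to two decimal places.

8.12%

β_Orrin = 0.636 × 15.24% / 19.89% = 0.4873
β_Fenwick = 0.871 × 25.63% / 19.89% = 1.1224
β_Yardley = 0.170 × 27.26% / 19.89% = 0.2330
β_Ellery = 0.464 × 38.27% / 19.89% = 0.8928
β_Eskola = 0.824 × 36.41% / 19.89% = 1.5084
β_Quill = 0.296 × 50.21% / 19.89% = 0.7472
β_P = Σ w_i β_i = 0.06×0.4873 + 0.20×1.1224 + 0.21×0.2330 + 0.18×0.8928 + 0.10×1.5084 + 0.25×0.7472 = 0.8010
E(R_P) = R_f + β_P × MRP = 4.51% + 0.8010 × 4.51% = 8.12%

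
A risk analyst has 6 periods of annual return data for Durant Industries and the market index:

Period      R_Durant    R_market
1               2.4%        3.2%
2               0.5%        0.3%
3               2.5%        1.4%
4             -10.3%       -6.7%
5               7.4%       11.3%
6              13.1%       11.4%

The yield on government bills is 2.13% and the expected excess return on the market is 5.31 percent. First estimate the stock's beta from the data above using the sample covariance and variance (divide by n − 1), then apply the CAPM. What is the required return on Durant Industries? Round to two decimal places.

7.81%

Mean R_i = (2.4 + 0.5 + 2.5 − 10.3 + 7.4 + 13.1) / 6 = 2.6000%
Mean R_m = (3.2 + 0.3 + 1.4 − 6.7 + 11.3 + 11.4) / 6 = 3.4833%
Σ(R_i − R̄_i)(R_m − R̄_m) = 258.9600  ⇒  Cov = 258.9600 / 5 = 51.7920
Σ(R_m − R̄_m)² = 242.0283  ⇒  Var(R_m) = 242.0283 / 5 = 48.4057
β = Cov / Var(R_m) = 51.7920 / 48.4057 = 1.0700
E(R) = R_f + β × MRP = 2.13% + 1.0700 × 5.31% = 7.81%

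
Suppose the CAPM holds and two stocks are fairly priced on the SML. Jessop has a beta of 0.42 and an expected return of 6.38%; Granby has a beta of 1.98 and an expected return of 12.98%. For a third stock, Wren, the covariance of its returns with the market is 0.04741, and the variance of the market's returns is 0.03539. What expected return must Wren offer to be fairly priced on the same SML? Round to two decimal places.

MRP = (12.98% − 6.38%) / (1.98 − 0.42) = 4.2308%
R_f = 6.38% − 0.42 × 4.2308% = 4.6031%
β_Wren = Cov / Var(R_m) = 0.04741 / 0.03539 = 1.3396
E(R_Wren) = R_f + β × MRP = 4.6031% + 1.3396 × 4.2308% = 10.27%

10.27%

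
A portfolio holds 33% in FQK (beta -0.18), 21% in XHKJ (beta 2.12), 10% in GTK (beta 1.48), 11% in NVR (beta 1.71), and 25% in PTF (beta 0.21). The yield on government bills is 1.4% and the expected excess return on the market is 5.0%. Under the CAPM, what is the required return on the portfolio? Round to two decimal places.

5.27%

β_P = Σ w_i β_i = 0.33×-0.18 + 0.21×2.12 + 0.10×1.48 + 0.11×1.71 + 0.25×0.21 = 0.7744
E(R_P) = R_f + β_P × MRP = 1.4% + 0.7744 × 5.0% = 5.27%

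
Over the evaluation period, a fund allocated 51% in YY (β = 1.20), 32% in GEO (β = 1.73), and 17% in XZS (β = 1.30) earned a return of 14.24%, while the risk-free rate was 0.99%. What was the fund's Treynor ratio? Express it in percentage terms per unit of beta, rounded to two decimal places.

β_P = 0.51×1.20 + 0.32×1.73 + 0.17×1.30 = 1.3866
Treynor = (R_P − R_f) / β_P = (14.24% − 0.99%) / 1.3866 = 13.25% / 1.3866 = 9.56%

9.56%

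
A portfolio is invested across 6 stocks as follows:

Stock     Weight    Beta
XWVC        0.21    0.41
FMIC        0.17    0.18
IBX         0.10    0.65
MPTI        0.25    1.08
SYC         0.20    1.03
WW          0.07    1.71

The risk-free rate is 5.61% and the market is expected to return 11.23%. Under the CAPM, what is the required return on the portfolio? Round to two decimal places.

9.98%

β_P = Σ w_i β_i = 0.21×0.41 + 0.17×0.18 + 0.10×0.65 + 0.25×1.08 + 0.20×1.03 + 0.07×1.71 = 0.7774
MRP = 11.23% − 5.61% = 5.62%
E(R_P) = R_f + β_P × MRP = 5.61% + 0.7774 × 5.62% = 9.98%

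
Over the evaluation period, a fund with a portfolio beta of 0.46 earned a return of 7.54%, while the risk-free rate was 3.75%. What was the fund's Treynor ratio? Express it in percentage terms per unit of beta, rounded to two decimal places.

Treynor = (R_P − R_f) / β_P = (7.54% − 3.75%) / 0.4600 = 3.79% / 0.4600 = 8.24%

8.24%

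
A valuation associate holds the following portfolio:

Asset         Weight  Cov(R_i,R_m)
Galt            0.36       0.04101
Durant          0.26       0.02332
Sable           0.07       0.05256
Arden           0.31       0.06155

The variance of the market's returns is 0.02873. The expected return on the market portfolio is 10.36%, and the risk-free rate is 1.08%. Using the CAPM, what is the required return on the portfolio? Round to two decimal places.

β_Galt = 0.04101 / 0.02873 = 1.4274
β_Durant = 0.02332 / 0.02873 = 0.8117
β_Sable = 0.05256 / 0.02873 = 1.8294
β_Arden = 0.06155 / 0.02873 = 2.1424
β_P = Σ w_i β_i = 0.36×1.4274 + 0.26×0.8117 + 0.07×1.8294 + 0.31×2.1424 = 1.5171
MRP = 10.36% − 1.08% = 9.28%
E(R_P) = R_f + β_P × MRP = 1.08% + 1.5171 × 9.28% = 15.16%

15.16%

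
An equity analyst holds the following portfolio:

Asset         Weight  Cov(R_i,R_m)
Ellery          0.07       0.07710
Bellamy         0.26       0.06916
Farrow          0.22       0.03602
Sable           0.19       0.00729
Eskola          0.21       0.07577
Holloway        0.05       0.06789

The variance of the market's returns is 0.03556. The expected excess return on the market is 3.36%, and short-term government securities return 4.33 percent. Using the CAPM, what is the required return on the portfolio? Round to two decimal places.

β_Ellery = 0.07710 / 0.03556 = 2.1682
β_Bellamy = 0.06916 / 0.03556 = 1.9449
β_Farrow = 0.03602 / 0.03556 = 1.0129
β_Sable = 0.00729 / 0.03556 = 0.2050
β_Eskola = 0.07577 / 0.03556 = 2.1308
β_Holloway = 0.06789 / 0.03556 = 1.9092
β_P = Σ w_i β_i = 0.07×2.1682 + 0.26×1.9449 + 0.22×1.0129 + 0.19×0.2050 + 0.21×2.1308 + 0.05×1.9092 = 1.4622
E(R_P) = R_f + β_P × MRP = 4.33% + 1.4622 × 3.36% = 9.24%

9.24%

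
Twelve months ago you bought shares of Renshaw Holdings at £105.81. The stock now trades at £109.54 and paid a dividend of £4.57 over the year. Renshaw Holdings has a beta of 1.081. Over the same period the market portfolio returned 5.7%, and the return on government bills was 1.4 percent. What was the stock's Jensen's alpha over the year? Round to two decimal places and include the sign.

+1.80%

Realised HPR = (P1 + D1 − P0) / P0 = (109.54 + 4.57 − 105.81) / 105.81 = 8.30 / 105.81 = 7.8442%
MRP = 5.7% − 1.4% = 4.30%
CAPM required = R_f + β·MRP = 1.4% + 1.081 × 4.3% = 6.0483%
α = realised − required = 7.8442% − 6.0483% = +1.80%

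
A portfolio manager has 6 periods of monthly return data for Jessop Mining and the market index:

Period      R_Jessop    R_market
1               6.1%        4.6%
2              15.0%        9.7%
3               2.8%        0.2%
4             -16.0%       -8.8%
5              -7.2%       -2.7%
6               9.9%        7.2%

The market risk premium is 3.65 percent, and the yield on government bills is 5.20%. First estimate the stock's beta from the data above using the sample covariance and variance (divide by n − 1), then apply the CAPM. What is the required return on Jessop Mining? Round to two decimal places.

Mean R_i = (6.1 + 15.0 + 2.8 − 16.0 − 7.2 + 9.9) / 6 = 1.7667%
Mean R_m = (4.6 + 9.7 + 0.2 − 8.8 − 2.7 + 7.2) / 6 = 1.7000%
Σ(R_i − R̄_i)(R_m − R̄_m) = 387.6200  ⇒  Cov = 387.6200 / 5 = 77.5240
Σ(R_m − R̄_m)² = 234.5200  ⇒  Var(R_m) = 234.5200 / 5 = 46.9040
β = Cov / Var(R_m) = 77.5240 / 46.9040 = 1.6528
E(R) = R_f + β × MRP = 5.20% + 1.6528 × 3.65% = 11.23%

11.23%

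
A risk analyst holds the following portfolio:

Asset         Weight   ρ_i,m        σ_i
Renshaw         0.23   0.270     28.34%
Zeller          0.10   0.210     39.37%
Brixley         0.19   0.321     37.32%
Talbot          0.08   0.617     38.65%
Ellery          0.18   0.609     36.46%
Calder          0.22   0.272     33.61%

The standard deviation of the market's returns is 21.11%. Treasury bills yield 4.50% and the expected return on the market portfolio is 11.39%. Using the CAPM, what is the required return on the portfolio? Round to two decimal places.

β_Renshaw = 0.270 × 28.34% / 21.11% = 0.3625
β_Zeller = 0.210 × 39.37% / 21.11% = 0.3916
β_Brixley = 0.321 × 37.32% / 21.11% = 0.5675
β_Talbot = 0.617 × 38.65% / 21.11% = 1.1297
β_Ellery = 0.609 × 36.46% / 21.11% = 1.0518
β_Calder = 0.272 × 33.61% / 21.11% = 0.4331
β_P = Σ w_i β_i = 0.23×0.3625 + 0.10×0.3916 + 0.19×0.5675 + 0.08×1.1297 + 0.18×1.0518 + 0.22×0.4331 = 0.6053
MRP = 11.39% − 4.50% = 6.89%
E(R_P) = R_f + β_P × MRP = 4.50% + 0.6053 × 6.89% = 8.67%

8.67%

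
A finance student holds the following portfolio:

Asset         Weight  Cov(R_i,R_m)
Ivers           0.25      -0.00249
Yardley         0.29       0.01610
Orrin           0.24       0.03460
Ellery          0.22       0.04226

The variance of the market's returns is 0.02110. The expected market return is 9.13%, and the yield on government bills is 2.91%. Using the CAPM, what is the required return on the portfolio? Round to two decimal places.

9.29%

β_Ivers = -0.00249 / 0.02110 = -0.1180
β_Yardley = 0.01610 / 0.02110 = 0.7630
β_Orrin = 0.03460 / 0.02110 = 1.6398
β_Ellery = 0.04226 / 0.02110 = 2.0028
β_P = Σ w_i β_i = 0.25×-0.1180 + 0.29×0.7630 + 0.24×1.6398 + 0.22×2.0028 = 1.0259
MRP = 9.13% − 2.91% = 6.22%
E(R_P) = R_f + β_P × MRP = 2.91% + 1.0259 × 6.22% = 9.29%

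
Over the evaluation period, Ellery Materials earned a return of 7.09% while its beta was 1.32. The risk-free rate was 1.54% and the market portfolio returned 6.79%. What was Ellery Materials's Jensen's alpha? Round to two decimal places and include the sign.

-1.38%

Market excess return = 6.79% − 1.54% = 5.25%
CAPM benchmark = R_f + β(R_m − R_f) = 1.54% + 1.32 × 5.25% = 8.4700%
α = actual − benchmark = 7.09% − 8.4700% = -1.38%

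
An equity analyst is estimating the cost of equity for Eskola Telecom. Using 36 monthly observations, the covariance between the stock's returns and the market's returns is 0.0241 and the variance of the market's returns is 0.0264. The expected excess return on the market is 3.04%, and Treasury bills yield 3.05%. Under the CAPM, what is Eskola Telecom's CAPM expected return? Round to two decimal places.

5.83%

β = Cov(R_i, R_m) / Var(R_m) = 0.0241 / 0.0264 = 0.9129
E(R) = R_f + β × MRP = 3.05% + 0.9129 × 3.04% = 5.83%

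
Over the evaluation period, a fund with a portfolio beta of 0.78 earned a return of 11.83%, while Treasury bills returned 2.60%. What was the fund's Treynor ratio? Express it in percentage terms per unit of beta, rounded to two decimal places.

11.83%

Treynor = (R_P − R_f) / β_P = (11.83% − 2.60%) / 0.7800 = 9.23% / 0.7800 = 11.83%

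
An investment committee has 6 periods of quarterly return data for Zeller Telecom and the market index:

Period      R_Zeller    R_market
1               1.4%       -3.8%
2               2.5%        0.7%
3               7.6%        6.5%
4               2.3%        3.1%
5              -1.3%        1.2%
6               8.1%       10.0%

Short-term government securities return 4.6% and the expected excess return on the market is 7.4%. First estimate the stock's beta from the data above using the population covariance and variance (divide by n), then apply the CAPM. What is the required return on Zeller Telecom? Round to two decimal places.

9.17%

Mean R_i = (1.4 + 2.5 + 7.6 + 2.3 − 1.3 + 8.1) / 6 = 3.4333%
Mean R_m = (-3.8 + 0.7 + 6.5 + 3.1 + 1.2 + 10.0) / 6 = 2.9500%
Σ(R_i − R̄_i)(R_m − R̄_m) = 71.6300  ⇒  Cov = 71.6300 / 6 = 11.9383
Σ(R_m − R̄_m)² = 116.0150  ⇒  Var(R_m) = 116.0150 / 6 = 19.3358
β = Cov / Var(R_m) = 11.9383 / 19.3358 = 0.6174
E(R) = R_f + β × MRP = 4.6% + 0.6174 × 7.4% = 9.17%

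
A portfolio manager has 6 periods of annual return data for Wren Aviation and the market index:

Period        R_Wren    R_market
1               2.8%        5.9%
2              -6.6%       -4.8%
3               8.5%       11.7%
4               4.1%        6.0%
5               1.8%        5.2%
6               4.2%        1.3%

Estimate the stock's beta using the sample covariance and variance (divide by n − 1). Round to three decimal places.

0.816

Mean R_i = (2.8 − 6.6 + 8.5 + 4.1 + 1.8 + 4.2) / 6 = 2.4667%
Mean R_m = (5.9 − 4.8 + 11.7 + 6.0 + 5.2 + 1.3) / 6 = 4.2167%
Σ(R_i − R̄_i)(R_m − R̄_m) = 124.6633  ⇒  Cov = 124.6633 / 5 = 24.9327
Σ(R_m − R̄_m)² = 152.7883  ⇒  Var(R_m) = 152.7883 / 5 = 30.5577
β = Cov / Var(R_m) = 24.9327 / 30.5577 = 0.8159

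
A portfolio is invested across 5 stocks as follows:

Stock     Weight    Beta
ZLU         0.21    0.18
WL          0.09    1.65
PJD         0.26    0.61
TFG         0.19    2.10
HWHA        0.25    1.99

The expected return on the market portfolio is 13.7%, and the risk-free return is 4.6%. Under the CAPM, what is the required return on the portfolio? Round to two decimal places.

15.90%

β_P = Σ w_i β_i = 0.21×0.18 + 0.09×1.65 + 0.26×0.61 + 0.19×2.10 + 0.25×1.99 = 1.2414
MRP = 13.7% − 4.6% = 9.10%
E(R_P) = R_f + β_P × MRP = 4.6% + 1.2414 × 9.1% = 15.90%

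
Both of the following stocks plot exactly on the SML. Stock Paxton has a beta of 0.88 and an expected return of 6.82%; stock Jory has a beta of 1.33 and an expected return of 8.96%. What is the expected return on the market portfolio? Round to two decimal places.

Both satisfy E(R) = R_f + β·MRP, so the slope of the SML is
MRP = (8.96% − 6.82%) / (1.33 − 0.88) = 2.14% / 0.45 = 4.7556%
R_f = E(R_Paxton) − β_Paxton·MRP = 6.82% − 0.88 × 4.7556% = 2.6351%
E(R_m) = R_f + MRP = 2.6351% + 4.7556% = 7.39%

7.39%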